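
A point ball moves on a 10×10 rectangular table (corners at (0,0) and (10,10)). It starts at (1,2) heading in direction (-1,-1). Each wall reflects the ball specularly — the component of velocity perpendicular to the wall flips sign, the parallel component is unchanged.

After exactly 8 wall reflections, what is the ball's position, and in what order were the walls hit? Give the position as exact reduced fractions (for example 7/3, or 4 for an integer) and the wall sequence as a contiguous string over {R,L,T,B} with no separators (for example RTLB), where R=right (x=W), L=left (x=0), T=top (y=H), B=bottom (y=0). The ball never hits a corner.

Final position: (9,10)
Wall sequence: LBRTLBRT

1. t=1 → L at (0,1); v=(1,-1)
2. t=1 → B at (1,0); v=(1,1)
3. t=9 → R at (10,9); v=(-1,1)
4. t=1 → T at (9,10); v=(-1,-1)
5. t=9 → L at (0,1); v=(1,-1)
6. t=1 → B at (1,0); v=(1,1)
7. t=9 → R at (10,9); v=(-1,1)
8. t=1 → T at (9,10); v=(-1,-1)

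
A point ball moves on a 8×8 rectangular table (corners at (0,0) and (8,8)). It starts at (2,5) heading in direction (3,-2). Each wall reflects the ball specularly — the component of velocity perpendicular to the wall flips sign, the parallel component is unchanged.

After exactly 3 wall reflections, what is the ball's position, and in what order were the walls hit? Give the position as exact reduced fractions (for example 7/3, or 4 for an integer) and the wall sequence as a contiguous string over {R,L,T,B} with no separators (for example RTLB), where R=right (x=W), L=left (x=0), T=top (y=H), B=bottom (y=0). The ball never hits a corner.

Final position: (0,13/3)
Wall sequence: RBL

1. t=2 → R at (8,1); v=(-3,-2)
2. t=1/2 → B at (13/2,0); v=(-3,2)
3. t=13/6 → L at (0,13/3); v=(3,2)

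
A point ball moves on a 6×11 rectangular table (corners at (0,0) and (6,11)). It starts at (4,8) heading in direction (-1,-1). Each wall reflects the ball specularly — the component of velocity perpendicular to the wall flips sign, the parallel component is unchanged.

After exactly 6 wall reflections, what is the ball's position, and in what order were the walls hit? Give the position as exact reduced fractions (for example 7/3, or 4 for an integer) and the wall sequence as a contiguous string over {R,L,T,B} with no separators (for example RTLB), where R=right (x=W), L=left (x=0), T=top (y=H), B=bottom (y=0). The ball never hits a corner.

1. t=4 → L at (0,4); v=(1,-1)
2. t=4 → B at (4,0); v=(1,1)
3. t=2 → R at (6,2); v=(-1,1)
4. t=6 → L at (0,8); v=(1,1)
5. t=3 → T at (3,11); v=(1,-1)
6. t=3 → R at (6,8); v=(-1,-1)

Final position: (6,8)
Wall sequence: LBRLTR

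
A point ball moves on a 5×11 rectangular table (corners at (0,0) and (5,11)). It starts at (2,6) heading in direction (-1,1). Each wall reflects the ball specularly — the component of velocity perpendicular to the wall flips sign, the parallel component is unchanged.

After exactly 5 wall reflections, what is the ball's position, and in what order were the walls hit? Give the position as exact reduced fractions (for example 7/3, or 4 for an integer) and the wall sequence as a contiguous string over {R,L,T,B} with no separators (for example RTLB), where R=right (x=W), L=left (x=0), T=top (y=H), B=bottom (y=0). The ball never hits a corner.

Final position: (4,0)
Wall sequence: LTRLB

1. t=2 → L at (0,8); v=(1,1)
2. t=3 → T at (3,11); v=(1,-1)
3. t=2 → R at (5,9); v=(-1,-1)
4. t=5 → L at (0,4); v=(1,-1)
5. t=4 → B at (4,0); v=(1,1)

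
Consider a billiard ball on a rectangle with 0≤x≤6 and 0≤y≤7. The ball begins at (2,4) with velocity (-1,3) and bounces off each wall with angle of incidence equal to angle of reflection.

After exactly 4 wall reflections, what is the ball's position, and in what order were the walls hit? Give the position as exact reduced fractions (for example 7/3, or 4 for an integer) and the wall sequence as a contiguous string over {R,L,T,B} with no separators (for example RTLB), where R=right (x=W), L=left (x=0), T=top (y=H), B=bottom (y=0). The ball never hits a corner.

1. t=1 → T at (1,7); v=(-1,-3)
2. t=1 → L at (0,4); v=(1,-3)
3. t=4/3 → B at (4/3,0); v=(1,3)
4. t=7/3 → T at (11/3,7); v=(1,-3)

Final position: (11/3,7)
Wall sequence: TLBT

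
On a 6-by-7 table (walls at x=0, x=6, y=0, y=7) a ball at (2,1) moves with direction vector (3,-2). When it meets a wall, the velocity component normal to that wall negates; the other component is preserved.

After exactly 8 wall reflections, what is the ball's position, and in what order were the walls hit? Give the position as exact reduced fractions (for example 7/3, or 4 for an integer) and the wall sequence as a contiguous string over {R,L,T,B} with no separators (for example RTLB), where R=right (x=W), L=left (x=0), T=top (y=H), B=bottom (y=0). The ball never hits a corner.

Final position: (6,11/3)
Wall sequence: BRLTRLBR

1. t=1/2 → B at (7/2,0); v=(3,2)
2. t=5/6 → R at (6,5/3); v=(-3,2)
3. t=2 → L at (0,17/3); v=(3,2)
4. t=2/3 → T at (2,7); v=(3,-2)
5. t=4/3 → R at (6,13/3); v=(-3,-2)
6. t=2 → L at (0,1/3); v=(3,-2)
7. t=1/6 → B at (1/2,0); v=(3,2)
8. t=11/6 → R at (6,11/3); v=(-3,2)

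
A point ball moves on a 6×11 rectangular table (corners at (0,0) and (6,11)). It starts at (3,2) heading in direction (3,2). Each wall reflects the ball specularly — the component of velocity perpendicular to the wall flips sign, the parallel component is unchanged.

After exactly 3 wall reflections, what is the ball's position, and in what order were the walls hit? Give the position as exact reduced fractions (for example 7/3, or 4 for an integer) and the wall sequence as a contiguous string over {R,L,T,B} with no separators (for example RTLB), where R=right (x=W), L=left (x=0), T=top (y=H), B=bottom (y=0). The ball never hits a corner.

1. t=1 → R at (6,4); v=(-3,2)
2. t=2 → L at (0,8); v=(3,2)
3. t=3/2 → T at (9/2,11); v=(3,-2)

Final position: (9/2,11)
Wall sequence: RLT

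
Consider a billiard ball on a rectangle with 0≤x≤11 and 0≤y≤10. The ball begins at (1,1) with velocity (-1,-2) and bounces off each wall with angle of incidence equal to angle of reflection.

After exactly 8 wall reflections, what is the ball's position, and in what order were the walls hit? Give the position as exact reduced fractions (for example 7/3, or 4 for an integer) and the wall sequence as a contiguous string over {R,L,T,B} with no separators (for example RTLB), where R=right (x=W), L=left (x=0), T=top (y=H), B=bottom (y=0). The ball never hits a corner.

1. t=1/2 → B at (1/2,0); v=(-1,2)
2. t=1/2 → L at (0,1); v=(1,2)
3. t=9/2 → T at (9/2,10); v=(1,-2)
4. t=5 → B at (19/2,0); v=(1,2)
5. t=3/2 → R at (11,3); v=(-1,2)
6. t=7/2 → T at (15/2,10); v=(-1,-2)
7. t=5 → B at (5/2,0); v=(-1,2)
8. t=5/2 → L at (0,5); v=(1,2)

Final position: (0,5)
Wall sequence: BLTBRTBL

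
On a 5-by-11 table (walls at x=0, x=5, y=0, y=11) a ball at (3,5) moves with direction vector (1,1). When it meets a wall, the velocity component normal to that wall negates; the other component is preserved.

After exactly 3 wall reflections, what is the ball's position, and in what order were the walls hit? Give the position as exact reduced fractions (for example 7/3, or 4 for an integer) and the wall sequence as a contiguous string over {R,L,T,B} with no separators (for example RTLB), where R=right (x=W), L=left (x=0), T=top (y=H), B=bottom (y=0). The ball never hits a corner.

Final position: (0,10)
Wall sequence: RTL

1. t=2 → R at (5,7); v=(-1,1)
2. t=4 → T at (1,11); v=(-1,-1)
3. t=1 → L at (0,10); v=(1,-1)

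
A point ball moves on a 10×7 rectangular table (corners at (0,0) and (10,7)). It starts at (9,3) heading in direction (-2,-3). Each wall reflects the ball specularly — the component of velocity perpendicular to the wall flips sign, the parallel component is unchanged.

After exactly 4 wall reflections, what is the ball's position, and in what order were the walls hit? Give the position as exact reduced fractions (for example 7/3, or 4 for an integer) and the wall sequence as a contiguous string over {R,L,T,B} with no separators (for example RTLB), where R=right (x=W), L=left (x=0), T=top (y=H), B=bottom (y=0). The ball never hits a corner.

1. t=1 → B at (7,0); v=(-2,3)
2. t=7/3 → T at (7/3,7); v=(-2,-3)
3. t=7/6 → L at (0,7/2); v=(2,-3)
4. t=7/6 → B at (7/3,0); v=(2,3)

Final position: (7/3,0)
Wall sequence: BTLB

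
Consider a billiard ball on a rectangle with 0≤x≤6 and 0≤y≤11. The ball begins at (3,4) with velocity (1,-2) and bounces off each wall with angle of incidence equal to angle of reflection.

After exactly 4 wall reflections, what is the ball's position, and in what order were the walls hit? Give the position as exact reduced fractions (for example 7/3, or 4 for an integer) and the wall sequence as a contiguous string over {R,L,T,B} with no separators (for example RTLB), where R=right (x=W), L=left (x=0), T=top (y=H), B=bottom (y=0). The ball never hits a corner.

Final position: (0,8)
Wall sequence: BRTL

1. t=2 → B at (5,0); v=(1,2)
2. t=1 → R at (6,2); v=(-1,2)
3. t=9/2 → T at (3/2,11); v=(-1,-2)
4. t=3/2 → L at (0,8); v=(1,-2)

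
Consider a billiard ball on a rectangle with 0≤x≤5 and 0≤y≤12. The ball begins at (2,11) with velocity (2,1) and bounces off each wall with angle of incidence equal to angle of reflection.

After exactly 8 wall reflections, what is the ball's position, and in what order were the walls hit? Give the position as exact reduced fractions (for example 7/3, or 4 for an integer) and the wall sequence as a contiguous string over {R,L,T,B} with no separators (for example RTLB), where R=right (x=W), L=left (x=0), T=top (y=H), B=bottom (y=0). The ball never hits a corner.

1. t=1 → T at (4,12); v=(2,-1)
2. t=1/2 → R at (5,23/2); v=(-2,-1)
3. t=5/2 → L at (0,9); v=(2,-1)
4. t=5/2 → R at (5,13/2); v=(-2,-1)
5. t=5/2 → L at (0,4); v=(2,-1)
6. t=5/2 → R at (5,3/2); v=(-2,-1)
7. t=3/2 → B at (2,0); v=(-2,1)
8. t=1 → L at (0,1); v=(2,1)

Final position: (0,1)
Wall sequence: TRLRLRBL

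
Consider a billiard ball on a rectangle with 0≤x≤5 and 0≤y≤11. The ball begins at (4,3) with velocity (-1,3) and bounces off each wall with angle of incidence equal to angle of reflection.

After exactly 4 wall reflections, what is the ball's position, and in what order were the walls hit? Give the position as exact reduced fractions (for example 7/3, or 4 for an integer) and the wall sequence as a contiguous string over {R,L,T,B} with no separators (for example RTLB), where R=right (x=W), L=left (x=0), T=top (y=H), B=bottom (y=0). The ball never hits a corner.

1. t=8/3 → T at (4/3,11); v=(-1,-3)
2. t=4/3 → L at (0,7); v=(1,-3)
3. t=7/3 → B at (7/3,0); v=(1,3)
4. t=8/3 → R at (5,8); v=(-1,3)

Final position: (5,8)
Wall sequence: TLBR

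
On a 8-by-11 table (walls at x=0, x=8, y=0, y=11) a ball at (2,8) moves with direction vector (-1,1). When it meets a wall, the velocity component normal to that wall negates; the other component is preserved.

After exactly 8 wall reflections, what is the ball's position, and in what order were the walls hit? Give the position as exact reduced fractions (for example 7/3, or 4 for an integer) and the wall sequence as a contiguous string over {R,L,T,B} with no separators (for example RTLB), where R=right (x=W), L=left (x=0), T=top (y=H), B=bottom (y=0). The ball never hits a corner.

1. t=2 → L at (0,10); v=(1,1)
2. t=1 → T at (1,11); v=(1,-1)
3. t=7 → R at (8,4); v=(-1,-1)
4. t=4 → B at (4,0); v=(-1,1)
5. t=4 → L at (0,4); v=(1,1)
6. t=7 → T at (7,11); v=(1,-1)
7. t=1 → R at (8,10); v=(-1,-1)
8. t=8 → L at (0,2); v=(1,-1)

Final position: (0,2)
Wall sequence: LTRBLTRL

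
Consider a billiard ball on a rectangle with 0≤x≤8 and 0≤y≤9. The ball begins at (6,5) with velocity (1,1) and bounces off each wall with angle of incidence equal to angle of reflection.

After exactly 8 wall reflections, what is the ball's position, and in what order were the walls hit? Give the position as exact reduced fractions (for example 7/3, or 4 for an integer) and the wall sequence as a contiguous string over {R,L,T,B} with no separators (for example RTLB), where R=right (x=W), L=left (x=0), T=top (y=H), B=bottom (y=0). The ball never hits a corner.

Final position: (5,0)
Wall sequence: RTLBRTLB

1. t=2 → R at (8,7); v=(-1,1)
2. t=2 → T at (6,9); v=(-1,-1)
3. t=6 → L at (0,3); v=(1,-1)
4. t=3 → B at (3,0); v=(1,1)
5. t=5 → R at (8,5); v=(-1,1)
6. t=4 → T at (4,9); v=(-1,-1)
7. t=4 → L at (0,5); v=(1,-1)
8. t=5 → B at (5,0); v=(1,1)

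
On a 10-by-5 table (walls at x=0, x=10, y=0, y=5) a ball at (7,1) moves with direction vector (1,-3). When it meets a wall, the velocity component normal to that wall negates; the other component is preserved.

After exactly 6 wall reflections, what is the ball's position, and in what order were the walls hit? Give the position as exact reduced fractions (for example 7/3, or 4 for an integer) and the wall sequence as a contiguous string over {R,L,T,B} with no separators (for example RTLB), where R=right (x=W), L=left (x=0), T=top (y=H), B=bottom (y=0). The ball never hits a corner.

1. t=1/3 → B at (22/3,0); v=(1,3)
2. t=5/3 → T at (9,5); v=(1,-3)
3. t=1 → R at (10,2); v=(-1,-3)
4. t=2/3 → B at (28/3,0); v=(-1,3)
5. t=5/3 → T at (23/3,5); v=(-1,-3)
6. t=5/3 → B at (6,0); v=(-1,3)

Final position: (6,0)
Wall sequence: BTRBTB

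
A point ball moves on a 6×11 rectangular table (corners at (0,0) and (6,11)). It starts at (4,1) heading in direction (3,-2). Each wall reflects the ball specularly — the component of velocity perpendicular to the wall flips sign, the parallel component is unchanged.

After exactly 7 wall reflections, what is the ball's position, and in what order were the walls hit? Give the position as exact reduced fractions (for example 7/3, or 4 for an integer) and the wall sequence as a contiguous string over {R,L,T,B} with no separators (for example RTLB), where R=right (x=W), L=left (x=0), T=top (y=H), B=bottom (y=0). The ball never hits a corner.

1. t=1/2 → B at (11/2,0); v=(3,2)
2. t=1/6 → R at (6,1/3); v=(-3,2)
3. t=2 → L at (0,13/3); v=(3,2)
4. t=2 → R at (6,25/3); v=(-3,2)
5. t=4/3 → T at (2,11); v=(-3,-2)
6. t=2/3 → L at (0,29/3); v=(3,-2)
7. t=2 → R at (6,17/3); v=(-3,-2)

Final position: (6,17/3)
Wall sequence: BRLRTLR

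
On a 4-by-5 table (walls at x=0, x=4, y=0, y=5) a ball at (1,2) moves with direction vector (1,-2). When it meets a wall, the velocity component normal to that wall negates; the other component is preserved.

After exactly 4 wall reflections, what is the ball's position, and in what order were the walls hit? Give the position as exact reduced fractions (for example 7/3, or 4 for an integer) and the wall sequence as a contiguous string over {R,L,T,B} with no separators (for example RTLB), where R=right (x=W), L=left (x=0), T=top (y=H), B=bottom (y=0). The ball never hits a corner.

1. t=1 → B at (2,0); v=(1,2)
2. t=2 → R at (4,4); v=(-1,2)
3. t=1/2 → T at (7/2,5); v=(-1,-2)
4. t=5/2 → B at (1,0); v=(-1,2)

Final position: (1,0)
Wall sequence: BRTB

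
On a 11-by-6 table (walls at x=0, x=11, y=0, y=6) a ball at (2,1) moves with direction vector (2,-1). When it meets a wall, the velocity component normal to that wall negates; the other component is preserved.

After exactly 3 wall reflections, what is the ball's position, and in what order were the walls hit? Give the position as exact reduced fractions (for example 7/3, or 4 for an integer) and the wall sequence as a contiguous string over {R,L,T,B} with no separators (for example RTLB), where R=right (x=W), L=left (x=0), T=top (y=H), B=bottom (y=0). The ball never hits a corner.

Final position: (6,6)
Wall sequence: BRT

1. t=1 → B at (4,0); v=(2,1)
2. t=7/2 → R at (11,7/2); v=(-2,1)
3. t=5/2 → T at (6,6); v=(-2,-1)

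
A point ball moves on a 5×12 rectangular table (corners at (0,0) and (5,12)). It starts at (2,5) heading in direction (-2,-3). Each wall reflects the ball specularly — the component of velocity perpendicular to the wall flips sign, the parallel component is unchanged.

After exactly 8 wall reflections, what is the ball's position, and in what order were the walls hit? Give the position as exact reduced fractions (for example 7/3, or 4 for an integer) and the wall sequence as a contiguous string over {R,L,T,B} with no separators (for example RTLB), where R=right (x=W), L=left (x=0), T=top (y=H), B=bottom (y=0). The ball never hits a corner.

Final position: (0,4)
Wall sequence: LBRTLRBL

1. t=1 → L at (0,2); v=(2,-3)
2. t=2/3 → B at (4/3,0); v=(2,3)
3. t=11/6 → R at (5,11/2); v=(-2,3)
4. t=13/6 → T at (2/3,12); v=(-2,-3)
5. t=1/3 → L at (0,11); v=(2,-3)
6. t=5/2 → R at (5,7/2); v=(-2,-3)
7. t=7/6 → B at (8/3,0); v=(-2,3)
8. t=4/3 → L at (0,4); v=(2,3)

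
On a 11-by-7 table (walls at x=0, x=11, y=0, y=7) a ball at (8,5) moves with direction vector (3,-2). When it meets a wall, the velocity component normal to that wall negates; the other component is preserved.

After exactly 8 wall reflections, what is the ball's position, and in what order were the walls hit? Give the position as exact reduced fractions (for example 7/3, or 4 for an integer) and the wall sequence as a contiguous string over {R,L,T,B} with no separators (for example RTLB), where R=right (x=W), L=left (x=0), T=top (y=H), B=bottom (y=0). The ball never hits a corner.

Final position: (3,7)
Wall sequence: RBLTRBLT

1. t=1 → R at (11,3); v=(-3,-2)
2. t=3/2 → B at (13/2,0); v=(-3,2)
3. t=13/6 → L at (0,13/3); v=(3,2)
4. t=4/3 → T at (4,7); v=(3,-2)
5. t=7/3 → R at (11,7/3); v=(-3,-2)
6. t=7/6 → B at (15/2,0); v=(-3,2)
7. t=5/2 → L at (0,5); v=(3,2)
8. t=1 → T at (3,7); v=(3,-2)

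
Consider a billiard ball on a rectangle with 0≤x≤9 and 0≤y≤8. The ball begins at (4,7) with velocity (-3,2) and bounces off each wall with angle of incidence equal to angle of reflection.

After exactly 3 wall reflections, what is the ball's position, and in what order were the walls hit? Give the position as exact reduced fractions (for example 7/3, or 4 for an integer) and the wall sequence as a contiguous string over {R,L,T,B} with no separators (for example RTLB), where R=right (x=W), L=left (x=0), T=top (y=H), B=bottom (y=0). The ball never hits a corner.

Final position: (9,1/3)
Wall sequence: TLR

1. t=1/2 → T at (5/2,8); v=(-3,-2)
2. t=5/6 → L at (0,19/3); v=(3,-2)
3. t=3 → R at (9,1/3); v=(-3,-2)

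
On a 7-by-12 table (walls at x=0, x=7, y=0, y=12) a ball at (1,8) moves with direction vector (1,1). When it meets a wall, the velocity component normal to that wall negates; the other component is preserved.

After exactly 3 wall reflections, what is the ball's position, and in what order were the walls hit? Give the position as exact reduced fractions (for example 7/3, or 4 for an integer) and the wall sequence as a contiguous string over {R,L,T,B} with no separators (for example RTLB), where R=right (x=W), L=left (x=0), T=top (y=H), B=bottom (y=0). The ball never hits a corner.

Final position: (0,3)
Wall sequence: TRL

1. t=4 → T at (5,12); v=(1,-1)
2. t=2 → R at (7,10); v=(-1,-1)
3. t=7 → L at (0,3); v=(1,-1)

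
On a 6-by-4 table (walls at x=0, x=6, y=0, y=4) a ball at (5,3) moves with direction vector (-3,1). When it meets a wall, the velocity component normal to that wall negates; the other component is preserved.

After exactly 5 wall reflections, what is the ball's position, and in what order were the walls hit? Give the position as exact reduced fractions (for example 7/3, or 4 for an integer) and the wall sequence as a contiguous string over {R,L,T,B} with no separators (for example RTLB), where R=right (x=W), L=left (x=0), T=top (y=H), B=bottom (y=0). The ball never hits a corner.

1. t=1 → T at (2,4); v=(-3,-1)
2. t=2/3 → L at (0,10/3); v=(3,-1)
3. t=2 → R at (6,4/3); v=(-3,-1)
4. t=4/3 → B at (2,0); v=(-3,1)
5. t=2/3 → L at (0,2/3); v=(3,1)

Final position: (0,2/3)
Wall sequence: TLRBL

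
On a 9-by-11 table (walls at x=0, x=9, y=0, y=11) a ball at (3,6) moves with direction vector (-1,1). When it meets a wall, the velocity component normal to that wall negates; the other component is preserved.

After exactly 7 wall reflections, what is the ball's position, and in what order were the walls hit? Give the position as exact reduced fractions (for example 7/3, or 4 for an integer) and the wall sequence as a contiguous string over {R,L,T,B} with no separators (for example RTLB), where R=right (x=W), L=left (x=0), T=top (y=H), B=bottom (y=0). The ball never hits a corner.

Final position: (9,8)
Wall sequence: LTRBLTR

1. t=3 → L at (0,9); v=(1,1)
2. t=2 → T at (2,11); v=(1,-1)
3. t=7 → R at (9,4); v=(-1,-1)
4. t=4 → B at (5,0); v=(-1,1)
5. t=5 → L at (0,5); v=(1,1)
6. t=6 → T at (6,11); v=(1,-1)
7. t=3 → R at (9,8); v=(-1,-1)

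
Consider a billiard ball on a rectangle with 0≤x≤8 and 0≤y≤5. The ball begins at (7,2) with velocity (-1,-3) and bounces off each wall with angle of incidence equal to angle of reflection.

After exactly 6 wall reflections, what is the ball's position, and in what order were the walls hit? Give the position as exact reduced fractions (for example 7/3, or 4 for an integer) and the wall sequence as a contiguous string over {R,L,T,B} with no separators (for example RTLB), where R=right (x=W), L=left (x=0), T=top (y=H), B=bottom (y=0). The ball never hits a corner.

Final position: (1/3,0)
Wall sequence: BTBTLB

1. t=2/3 → B at (19/3,0); v=(-1,3)
2. t=5/3 → T at (14/3,5); v=(-1,-3)
3. t=5/3 → B at (3,0); v=(-1,3)
4. t=5/3 → T at (4/3,5); v=(-1,-3)
5. t=4/3 → L at (0,1); v=(1,-3)
6. t=1/3 → B at (1/3,0); v=(1,3)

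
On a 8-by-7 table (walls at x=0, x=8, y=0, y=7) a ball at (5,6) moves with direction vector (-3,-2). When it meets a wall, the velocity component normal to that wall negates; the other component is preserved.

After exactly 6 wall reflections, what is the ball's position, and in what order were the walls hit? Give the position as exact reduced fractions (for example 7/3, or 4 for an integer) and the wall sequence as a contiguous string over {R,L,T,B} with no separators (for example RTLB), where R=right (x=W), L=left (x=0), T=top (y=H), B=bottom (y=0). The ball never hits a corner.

1. t=5/3 → L at (0,8/3); v=(3,-2)
2. t=4/3 → B at (4,0); v=(3,2)
3. t=4/3 → R at (8,8/3); v=(-3,2)
4. t=13/6 → T at (3/2,7); v=(-3,-2)
5. t=1/2 → L at (0,6); v=(3,-2)
6. t=8/3 → R at (8,2/3); v=(-3,-2)

Final position: (8,2/3)
Wall sequence: LBRTLR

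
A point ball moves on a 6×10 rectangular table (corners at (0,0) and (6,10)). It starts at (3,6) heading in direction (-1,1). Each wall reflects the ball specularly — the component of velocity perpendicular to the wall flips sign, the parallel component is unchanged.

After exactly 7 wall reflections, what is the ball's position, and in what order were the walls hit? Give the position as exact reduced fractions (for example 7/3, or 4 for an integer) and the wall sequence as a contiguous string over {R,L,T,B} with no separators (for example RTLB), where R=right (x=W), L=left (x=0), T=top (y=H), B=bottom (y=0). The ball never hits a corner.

1. t=3 → L at (0,9); v=(1,1)
2. t=1 → T at (1,10); v=(1,-1)
3. t=5 → R at (6,5); v=(-1,-1)
4. t=5 → B at (1,0); v=(-1,1)
5. t=1 → L at (0,1); v=(1,1)
6. t=6 → R at (6,7); v=(-1,1)
7. t=3 → T at (3,10); v=(-1,-1)

Final position: (3,10)
Wall sequence: LTRBLRT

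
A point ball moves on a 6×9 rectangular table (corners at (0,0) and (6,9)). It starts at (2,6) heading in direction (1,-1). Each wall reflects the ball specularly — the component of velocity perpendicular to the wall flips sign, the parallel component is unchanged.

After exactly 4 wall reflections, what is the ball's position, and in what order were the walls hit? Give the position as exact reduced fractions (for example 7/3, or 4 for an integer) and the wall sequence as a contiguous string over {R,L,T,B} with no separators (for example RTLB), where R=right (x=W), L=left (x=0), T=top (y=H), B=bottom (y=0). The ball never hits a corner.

Final position: (5,9)
Wall sequence: RBLT

1. t=4 → R at (6,2); v=(-1,-1)
2. t=2 → B at (4,0); v=(-1,1)
3. t=4 → L at (0,4); v=(1,1)
4. t=5 → T at (5,9); v=(1,-1)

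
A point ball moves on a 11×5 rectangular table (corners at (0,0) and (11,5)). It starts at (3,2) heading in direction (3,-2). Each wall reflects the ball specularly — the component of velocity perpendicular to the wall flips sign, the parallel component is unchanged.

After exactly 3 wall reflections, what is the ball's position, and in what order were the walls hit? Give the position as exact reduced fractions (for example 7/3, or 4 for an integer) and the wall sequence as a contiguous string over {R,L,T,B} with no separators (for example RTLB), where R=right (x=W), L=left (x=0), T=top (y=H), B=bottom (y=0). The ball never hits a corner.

1. t=1 → B at (6,0); v=(3,2)
2. t=5/3 → R at (11,10/3); v=(-3,2)
3. t=5/6 → T at (17/2,5); v=(-3,-2)

Final position: (17/2,5)
Wall sequence: BRT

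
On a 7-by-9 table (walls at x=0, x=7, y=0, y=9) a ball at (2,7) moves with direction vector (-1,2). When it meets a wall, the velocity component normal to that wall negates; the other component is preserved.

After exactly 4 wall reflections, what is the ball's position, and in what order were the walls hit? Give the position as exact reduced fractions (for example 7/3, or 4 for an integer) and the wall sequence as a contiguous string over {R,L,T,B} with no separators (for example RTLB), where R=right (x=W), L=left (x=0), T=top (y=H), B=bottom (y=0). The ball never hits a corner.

Final position: (7,7)
Wall sequence: TLBR

1. t=1 → T at (1,9); v=(-1,-2)
2. t=1 → L at (0,7); v=(1,-2)
3. t=7/2 → B at (7/2,0); v=(1,2)
4. t=7/2 → R at (7,7); v=(-1,2)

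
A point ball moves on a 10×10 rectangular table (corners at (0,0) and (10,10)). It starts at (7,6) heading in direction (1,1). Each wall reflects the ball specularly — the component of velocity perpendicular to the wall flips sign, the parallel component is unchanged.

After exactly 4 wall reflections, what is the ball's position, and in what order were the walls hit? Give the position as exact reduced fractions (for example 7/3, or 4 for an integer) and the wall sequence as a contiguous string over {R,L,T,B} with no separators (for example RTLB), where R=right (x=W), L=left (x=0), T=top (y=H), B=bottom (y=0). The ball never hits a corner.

1. t=3 → R at (10,9); v=(-1,1)
2. t=1 → T at (9,10); v=(-1,-1)
3. t=9 → L at (0,1); v=(1,-1)
4. t=1 → B at (1,0); v=(1,1)

Final position: (1,0)
Wall sequence: RTLB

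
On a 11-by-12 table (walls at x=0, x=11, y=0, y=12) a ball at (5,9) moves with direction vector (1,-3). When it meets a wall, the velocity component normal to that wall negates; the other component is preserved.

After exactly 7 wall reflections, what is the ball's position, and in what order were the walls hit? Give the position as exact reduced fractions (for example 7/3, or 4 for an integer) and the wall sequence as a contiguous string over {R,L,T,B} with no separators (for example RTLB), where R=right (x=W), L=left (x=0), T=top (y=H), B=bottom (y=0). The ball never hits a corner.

1. t=3 → B at (8,0); v=(1,3)
2. t=3 → R at (11,9); v=(-1,3)
3. t=1 → T at (10,12); v=(-1,-3)
4. t=4 → B at (6,0); v=(-1,3)
5. t=4 → T at (2,12); v=(-1,-3)
6. t=2 → L at (0,6); v=(1,-3)
7. t=2 → B at (2,0); v=(1,3)

Final position: (2,0)
Wall sequence: BRTBTLB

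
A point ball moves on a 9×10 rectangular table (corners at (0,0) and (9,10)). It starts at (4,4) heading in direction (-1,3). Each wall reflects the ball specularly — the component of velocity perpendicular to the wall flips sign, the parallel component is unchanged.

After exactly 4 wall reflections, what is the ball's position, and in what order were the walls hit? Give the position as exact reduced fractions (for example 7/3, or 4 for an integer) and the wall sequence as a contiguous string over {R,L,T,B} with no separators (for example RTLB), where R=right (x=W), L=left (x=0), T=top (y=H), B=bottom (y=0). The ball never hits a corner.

1. t=2 → T at (2,10); v=(-1,-3)
2. t=2 → L at (0,4); v=(1,-3)
3. t=4/3 → B at (4/3,0); v=(1,3)
4. t=10/3 → T at (14/3,10); v=(1,-3)

Final position: (14/3,10)
Wall sequence: TLBT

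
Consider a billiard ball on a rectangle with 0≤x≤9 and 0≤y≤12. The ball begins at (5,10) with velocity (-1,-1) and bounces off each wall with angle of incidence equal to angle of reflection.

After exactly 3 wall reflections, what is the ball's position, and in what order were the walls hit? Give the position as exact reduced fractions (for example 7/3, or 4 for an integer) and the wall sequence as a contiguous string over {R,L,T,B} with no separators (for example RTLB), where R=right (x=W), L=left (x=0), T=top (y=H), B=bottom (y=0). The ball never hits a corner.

1. t=5 → L at (0,5); v=(1,-1)
2. t=5 → B at (5,0); v=(1,1)
3. t=4 → R at (9,4); v=(-1,1)

Final position: (9,4)
Wall sequence: LBR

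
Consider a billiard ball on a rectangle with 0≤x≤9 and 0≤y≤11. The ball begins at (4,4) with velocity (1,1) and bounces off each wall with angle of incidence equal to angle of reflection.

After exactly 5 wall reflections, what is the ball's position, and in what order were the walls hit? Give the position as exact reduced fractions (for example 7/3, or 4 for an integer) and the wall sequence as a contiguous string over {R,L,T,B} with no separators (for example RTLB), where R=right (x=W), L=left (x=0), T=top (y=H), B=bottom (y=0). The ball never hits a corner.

1. t=5 → R at (9,9); v=(-1,1)
2. t=2 → T at (7,11); v=(-1,-1)
3. t=7 → L at (0,4); v=(1,-1)
4. t=4 → B at (4,0); v=(1,1)
5. t=5 → R at (9,5); v=(-1,1)

Final position: (9,5)
Wall sequence: RTLBR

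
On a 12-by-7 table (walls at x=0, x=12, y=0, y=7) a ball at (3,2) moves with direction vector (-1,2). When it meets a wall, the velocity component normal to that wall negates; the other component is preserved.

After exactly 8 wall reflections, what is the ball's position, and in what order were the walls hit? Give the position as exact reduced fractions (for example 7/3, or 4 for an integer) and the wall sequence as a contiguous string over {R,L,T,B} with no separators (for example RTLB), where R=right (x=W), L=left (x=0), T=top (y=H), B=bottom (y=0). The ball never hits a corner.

Final position: (7,0)
Wall sequence: TLBTBRTB

1. t=5/2 → T at (1/2,7); v=(-1,-2)
2. t=1/2 → L at (0,6); v=(1,-2)
3. t=3 → B at (3,0); v=(1,2)
4. t=7/2 → T at (13/2,7); v=(1,-2)
5. t=7/2 → B at (10,0); v=(1,2)
6. t=2 → R at (12,4); v=(-1,2)
7. t=3/2 → T at (21/2,7); v=(-1,-2)
8. t=7/2 → B at (7,0); v=(-1,2)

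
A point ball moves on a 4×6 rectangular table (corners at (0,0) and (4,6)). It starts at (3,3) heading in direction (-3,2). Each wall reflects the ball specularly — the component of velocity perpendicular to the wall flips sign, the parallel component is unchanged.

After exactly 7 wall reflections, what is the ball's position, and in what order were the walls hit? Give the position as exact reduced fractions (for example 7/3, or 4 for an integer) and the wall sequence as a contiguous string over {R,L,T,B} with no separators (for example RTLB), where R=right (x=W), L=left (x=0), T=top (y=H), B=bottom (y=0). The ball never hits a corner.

Final position: (0,11/3)
Wall sequence: LTRLBRL

1. t=1 → L at (0,5); v=(3,2)
2. t=1/2 → T at (3/2,6); v=(3,-2)
3. t=5/6 → R at (4,13/3); v=(-3,-2)
4. t=4/3 → L at (0,5/3); v=(3,-2)
5. t=5/6 → B at (5/2,0); v=(3,2)
6. t=1/2 → R at (4,1); v=(-3,2)
7. t=4/3 → L at (0,11/3); v=(3,2)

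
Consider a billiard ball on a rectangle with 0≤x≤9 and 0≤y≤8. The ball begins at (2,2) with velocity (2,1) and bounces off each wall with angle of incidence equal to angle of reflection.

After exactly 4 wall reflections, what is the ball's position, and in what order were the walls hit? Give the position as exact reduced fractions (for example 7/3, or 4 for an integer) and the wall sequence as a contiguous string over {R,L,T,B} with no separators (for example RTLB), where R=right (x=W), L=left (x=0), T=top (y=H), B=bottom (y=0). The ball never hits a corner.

1. t=7/2 → R at (9,11/2); v=(-2,1)
2. t=5/2 → T at (4,8); v=(-2,-1)
3. t=2 → L at (0,6); v=(2,-1)
4. t=9/2 → R at (9,3/2); v=(-2,-1)

Final position: (9,3/2)
Wall sequence: RTLR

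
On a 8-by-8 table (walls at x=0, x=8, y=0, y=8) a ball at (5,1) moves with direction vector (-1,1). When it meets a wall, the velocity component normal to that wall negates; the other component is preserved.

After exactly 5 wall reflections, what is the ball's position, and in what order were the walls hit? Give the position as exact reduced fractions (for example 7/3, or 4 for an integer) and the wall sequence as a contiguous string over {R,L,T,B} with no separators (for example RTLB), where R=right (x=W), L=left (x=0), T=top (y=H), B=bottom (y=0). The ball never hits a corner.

1. t=5 → L at (0,6); v=(1,1)
2. t=2 → T at (2,8); v=(1,-1)
3. t=6 → R at (8,2); v=(-1,-1)
4. t=2 → B at (6,0); v=(-1,1)
5. t=6 → L at (0,6); v=(1,1)

Final position: (0,6)
Wall sequence: LTRBL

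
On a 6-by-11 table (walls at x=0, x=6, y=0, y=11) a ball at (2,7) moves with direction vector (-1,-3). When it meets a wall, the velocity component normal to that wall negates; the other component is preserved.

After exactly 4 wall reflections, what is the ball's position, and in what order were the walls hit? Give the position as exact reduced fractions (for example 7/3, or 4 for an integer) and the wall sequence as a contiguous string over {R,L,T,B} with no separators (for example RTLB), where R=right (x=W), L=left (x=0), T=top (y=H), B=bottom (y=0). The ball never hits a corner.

1. t=2 → L at (0,1); v=(1,-3)
2. t=1/3 → B at (1/3,0); v=(1,3)
3. t=11/3 → T at (4,11); v=(1,-3)
4. t=2 → R at (6,5); v=(-1,-3)

Final position: (6,5)
Wall sequence: LBTR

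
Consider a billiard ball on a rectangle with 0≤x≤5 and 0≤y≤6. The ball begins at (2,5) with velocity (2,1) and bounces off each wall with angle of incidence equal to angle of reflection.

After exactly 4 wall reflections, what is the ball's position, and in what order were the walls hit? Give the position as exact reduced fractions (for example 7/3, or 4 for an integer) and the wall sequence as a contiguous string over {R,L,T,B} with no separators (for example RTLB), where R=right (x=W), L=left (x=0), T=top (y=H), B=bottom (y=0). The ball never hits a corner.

Final position: (5,1/2)
Wall sequence: TRLR

1. t=1 → T at (4,6); v=(2,-1)
2. t=1/2 → R at (5,11/2); v=(-2,-1)
3. t=5/2 → L at (0,3); v=(2,-1)
4. t=5/2 → R at (5,1/2); v=(-2,-1)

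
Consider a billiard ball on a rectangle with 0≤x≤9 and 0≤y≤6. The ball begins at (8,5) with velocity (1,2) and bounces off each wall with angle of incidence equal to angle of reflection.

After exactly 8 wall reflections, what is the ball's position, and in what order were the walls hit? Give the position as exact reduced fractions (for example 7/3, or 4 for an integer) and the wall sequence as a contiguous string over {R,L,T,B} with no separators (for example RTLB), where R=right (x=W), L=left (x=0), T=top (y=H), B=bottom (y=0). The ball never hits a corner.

1. t=1/2 → T at (17/2,6); v=(1,-2)
2. t=1/2 → R at (9,5); v=(-1,-2)
3. t=5/2 → B at (13/2,0); v=(-1,2)
4. t=3 → T at (7/2,6); v=(-1,-2)
5. t=3 → B at (1/2,0); v=(-1,2)
6. t=1/2 → L at (0,1); v=(1,2)
7. t=5/2 → T at (5/2,6); v=(1,-2)
8. t=3 → B at (11/2,0); v=(1,2)

Final position: (11/2,0)
Wall sequence: TRBTBLTB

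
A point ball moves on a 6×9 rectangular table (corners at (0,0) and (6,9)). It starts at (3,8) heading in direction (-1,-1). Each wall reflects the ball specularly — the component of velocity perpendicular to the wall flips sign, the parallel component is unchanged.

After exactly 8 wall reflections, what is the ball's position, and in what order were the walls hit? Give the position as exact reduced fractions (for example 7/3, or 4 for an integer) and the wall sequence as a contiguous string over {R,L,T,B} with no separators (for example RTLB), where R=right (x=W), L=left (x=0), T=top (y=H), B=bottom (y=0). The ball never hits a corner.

Final position: (0,1)
Wall sequence: LBRLTRBL

1. t=3 → L at (0,5); v=(1,-1)
2. t=5 → B at (5,0); v=(1,1)
3. t=1 → R at (6,1); v=(-1,1)
4. t=6 → L at (0,7); v=(1,1)
5. t=2 → T at (2,9); v=(1,-1)
6. t=4 → R at (6,5); v=(-1,-1)
7. t=5 → B at (1,0); v=(-1,1)
8. t=1 → L at (0,1); v=(1,1)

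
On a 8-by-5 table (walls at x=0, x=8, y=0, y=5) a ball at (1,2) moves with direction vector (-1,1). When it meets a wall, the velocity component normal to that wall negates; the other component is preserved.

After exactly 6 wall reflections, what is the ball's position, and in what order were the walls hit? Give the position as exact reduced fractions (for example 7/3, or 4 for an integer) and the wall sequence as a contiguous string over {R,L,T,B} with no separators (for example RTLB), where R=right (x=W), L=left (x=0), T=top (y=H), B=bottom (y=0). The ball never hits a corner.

1. t=1 → L at (0,3); v=(1,1)
2. t=2 → T at (2,5); v=(1,-1)
3. t=5 → B at (7,0); v=(1,1)
4. t=1 → R at (8,1); v=(-1,1)
5. t=4 → T at (4,5); v=(-1,-1)
6. t=4 → L at (0,1); v=(1,-1)

Final position: (0,1)
Wall sequence: LTBRTL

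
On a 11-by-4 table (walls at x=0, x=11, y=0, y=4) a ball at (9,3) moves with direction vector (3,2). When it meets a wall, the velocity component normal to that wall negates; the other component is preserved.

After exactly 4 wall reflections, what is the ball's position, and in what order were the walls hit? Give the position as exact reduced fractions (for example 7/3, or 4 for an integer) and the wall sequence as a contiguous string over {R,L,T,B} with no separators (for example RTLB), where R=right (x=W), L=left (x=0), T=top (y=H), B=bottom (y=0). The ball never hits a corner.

Final position: (0,11/3)
Wall sequence: TRBL

1. t=1/2 → T at (21/2,4); v=(3,-2)
2. t=1/6 → R at (11,11/3); v=(-3,-2)
3. t=11/6 → B at (11/2,0); v=(-3,2)
4. t=11/6 → L at (0,11/3); v=(3,2)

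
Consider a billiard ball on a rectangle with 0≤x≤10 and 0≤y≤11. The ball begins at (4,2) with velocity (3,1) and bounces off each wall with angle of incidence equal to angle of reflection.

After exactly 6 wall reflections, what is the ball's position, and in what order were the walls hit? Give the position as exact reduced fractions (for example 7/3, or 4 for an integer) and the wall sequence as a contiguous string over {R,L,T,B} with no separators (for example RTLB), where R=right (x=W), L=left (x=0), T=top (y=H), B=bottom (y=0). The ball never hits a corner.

1. t=2 → R at (10,4); v=(-3,1)
2. t=10/3 → L at (0,22/3); v=(3,1)
3. t=10/3 → R at (10,32/3); v=(-3,1)
4. t=1/3 → T at (9,11); v=(-3,-1)
5. t=3 → L at (0,8); v=(3,-1)
6. t=10/3 → R at (10,14/3); v=(-3,-1)

Final position: (10,14/3)
Wall sequence: RLRTLR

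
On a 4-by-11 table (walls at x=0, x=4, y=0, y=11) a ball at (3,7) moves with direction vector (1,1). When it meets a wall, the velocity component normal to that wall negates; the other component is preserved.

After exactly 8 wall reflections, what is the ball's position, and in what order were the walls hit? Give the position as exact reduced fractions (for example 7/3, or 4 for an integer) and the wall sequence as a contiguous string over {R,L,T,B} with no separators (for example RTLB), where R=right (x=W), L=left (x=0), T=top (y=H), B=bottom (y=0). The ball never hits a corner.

1. t=1 → R at (4,8); v=(-1,1)
2. t=3 → T at (1,11); v=(-1,-1)
3. t=1 → L at (0,10); v=(1,-1)
4. t=4 → R at (4,6); v=(-1,-1)
5. t=4 → L at (0,2); v=(1,-1)
6. t=2 → B at (2,0); v=(1,1)
7. t=2 → R at (4,2); v=(-1,1)
8. t=4 → L at (0,6); v=(1,1)

Final position: (0,6)
Wall sequence: RTLRLBRL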